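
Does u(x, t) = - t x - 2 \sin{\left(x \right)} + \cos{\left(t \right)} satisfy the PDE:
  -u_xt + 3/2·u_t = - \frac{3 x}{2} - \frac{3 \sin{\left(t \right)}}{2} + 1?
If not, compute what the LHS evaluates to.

Evaluate each term of the left-hand side for u = - t x - 2 \sin{\left(x \right)} + \cos{\left(t \right)}.
Derivatives:
  u_xt = -1
  u_t = - x - \sin{\left(t \right)}
Terms:
  -u_xt = 1
  3/2·u_t = - \frac{3 x}{2} - \frac{3 \sin{\left(t \right)}}{2}
Sum: LHS = - \frac{3 x}{2} - \frac{3 \sin{\left(t \right)}}{2} + 1
This is exactly the given right-hand side, so u is a solution.

Answer: Yes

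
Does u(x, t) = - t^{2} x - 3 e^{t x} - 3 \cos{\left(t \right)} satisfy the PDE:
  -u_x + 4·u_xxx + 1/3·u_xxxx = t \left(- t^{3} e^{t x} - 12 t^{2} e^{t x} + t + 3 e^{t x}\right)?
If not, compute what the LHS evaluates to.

Answer: Yes

Derivation:
Evaluate each term of the left-hand side for u = - t^{2} x - 3 e^{t x} - 3 \cos{\left(t \right)}.
Derivatives:
  u_x = - t^{2} - 3 t e^{t x}
  u_xxx = - 3 t^{3} e^{t x}
  u_xxxx = - 3 t^{4} e^{t x}
Terms:
  -u_x = t \left(t + 3 e^{t x}\right)
  4·u_xxx = - 12 t^{3} e^{t x}
  1/3·u_xxxx = - t^{4} e^{t x}
Sum: LHS = t \left(- t^{3} e^{t x} - 12 t^{2} e^{t x} + t + 3 e^{t x}\right)
This is exactly the given right-hand side, so u is a solution.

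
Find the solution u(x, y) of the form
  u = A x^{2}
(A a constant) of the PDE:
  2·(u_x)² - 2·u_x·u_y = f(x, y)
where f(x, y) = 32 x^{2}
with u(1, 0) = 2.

Substitute the ansatz u = A x^{2} into the left-hand side.
Derivatives of the ansatz:
  u_x = 2 A x
  u_y = 0
Term by term:
  2·(u_x)² = 8 A^{2} x^{2}
  -2·u_x·u_y = 0
So the left-hand side equals
  8 A^{2} x^{2}
This must equal f(x, y) = 32 x^{2} identically.
Matching coefficients of the independent functions:
  [x^{2}]:  8 A^{2} = 32
These equations allow (A) = (-2) or (2).
Impose the point condition(s):
  u(1, 0) = 2  ⟹  A = 2
Only A = 2 satisfies everything.
Hence u(x, y) = 2 x^{2}.

Answer: u(x, y) = 2 x^{2}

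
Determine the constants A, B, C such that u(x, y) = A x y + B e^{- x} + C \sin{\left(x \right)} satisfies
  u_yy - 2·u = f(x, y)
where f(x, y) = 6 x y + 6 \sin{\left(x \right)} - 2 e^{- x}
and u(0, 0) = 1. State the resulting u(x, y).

Substitute the ansatz u = A x y + B e^{- x} + C \sin{\left(x \right)} into the left-hand side.
Derivatives of the ansatz:
  u_yy = 0
Term by term:
  u_yy = 0
  -2·u = - 2 A x y - 2 B e^{- x} - 2 C \sin{\left(x \right)}
So the left-hand side equals
  - 2 A x y - 2 B e^{- x} - 2 C \sin{\left(x \right)}
This must equal f(x, y) = 6 x y + 6 \sin{\left(x \right)} - 2 e^{- x} identically.
Matching coefficients of the independent functions:
  [x y]:  - 2 A = 6
  [e^{- x}]:  - 2 B = -2
  [\sin{\left(x \right)}]:  - 2 C = 6
Solving: A = -3, B = 1, C = -3.
Check against the point condition:
  u(0, 0) = 1  ⟹  B = 1  ✓
Hence u(x, y) = - 3 x y - 3 \sin{\left(x \right)} + e^{- x}.

Answer: u(x, y) = - 3 x y - 3 \sin{\left(x \right)} + e^{- x}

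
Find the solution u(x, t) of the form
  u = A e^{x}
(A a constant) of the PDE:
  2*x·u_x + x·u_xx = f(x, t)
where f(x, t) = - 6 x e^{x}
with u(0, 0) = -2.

Answer: u(x, t) = - 2 e^{x}

Derivation:
Substitute the ansatz u = A e^{x} into the left-hand side.
Derivatives of the ansatz:
  u_x = A e^{x}
  u_xx = A e^{x}
Term by term:
  2*x·u_x = 2 A x e^{x}
  x·u_xx = A x e^{x}
So the left-hand side equals
  3 A x e^{x}
This must equal f(x, t) = - 6 x e^{x} identically.
Matching coefficients of the independent functions:
  [x e^{x}]:  3 A = -6
Solving: A = -2.
Check against the point condition:
  u(0, 0) = -2  ⟹  A = -2  ✓
Hence u(x, t) = - 2 e^{x}.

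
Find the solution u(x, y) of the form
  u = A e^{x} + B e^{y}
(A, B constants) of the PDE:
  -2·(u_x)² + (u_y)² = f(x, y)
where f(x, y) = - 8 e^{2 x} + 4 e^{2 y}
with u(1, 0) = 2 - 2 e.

Answer: u(x, y) = - 2 e^{x} + 2 e^{y}

Derivation:
Substitute the ansatz u = A e^{x} + B e^{y} into the left-hand side.
Derivatives of the ansatz:
  u_x = A e^{x}
  u_y = B e^{y}
Term by term:
  -2·(u_x)² = - 2 A^{2} e^{2 x}
  (u_y)² = B^{2} e^{2 y}
So the left-hand side equals
  - 2 A^{2} e^{2 x} + B^{2} e^{2 y}
This must equal f(x, y) = - 8 e^{2 x} + 4 e^{2 y} identically.
Matching coefficients of the independent functions:
  [e^{2 x}]:  - 2 A^{2} = -8
  [e^{2 y}]:  B^{2} = 4
These equations allow (A, B) = (-2, -2) or (-2, 2) or (2, -2) or (2, 2).
Impose the point condition(s):
  u(1, 0) = 2 - 2 e  ⟹  e A + B = 2 - 2 e
Only A = -2, B = 2 satisfies everything.
Hence u(x, y) = - 2 e^{x} + 2 e^{y}.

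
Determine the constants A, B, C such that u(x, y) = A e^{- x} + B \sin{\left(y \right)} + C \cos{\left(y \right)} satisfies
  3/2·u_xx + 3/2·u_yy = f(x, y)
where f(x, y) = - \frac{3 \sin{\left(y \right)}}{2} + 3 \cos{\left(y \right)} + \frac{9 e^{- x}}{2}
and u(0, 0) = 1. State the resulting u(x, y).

Answer: u(x, y) = \sin{\left(y \right)} - 2 \cos{\left(y \right)} + 3 e^{- x}

Derivation:
Substitute the ansatz u = A e^{- x} + B \sin{\left(y \right)} + C \cos{\left(y \right)} into the left-hand side.
Derivatives of the ansatz:
  u_xx = A e^{- x}
  u_yy = - B \sin{\left(y \right)} - C \cos{\left(y \right)}
Term by term:
  3/2·u_xx = \frac{3 A e^{- x}}{2}
  3/2·u_yy = - \frac{3 B \sin{\left(y \right)}}{2} - \frac{3 C \cos{\left(y \right)}}{2}
So the left-hand side equals
  \frac{3 A e^{- x}}{2} - \frac{3 B \sin{\left(y \right)}}{2} - \frac{3 C \cos{\left(y \right)}}{2}
This must equal f(x, y) = - \frac{3 \sin{\left(y \right)}}{2} + 3 \cos{\left(y \right)} + \frac{9 e^{- x}}{2} identically.
Matching coefficients of the independent functions:
  [e^{- x}]:  \frac{3 A}{2} = \frac{9}{2}
  [\sin{\left(y \right)}]:  - \frac{3 B}{2} = - \frac{3}{2}
  [\cos{\left(y \right)}]:  - \frac{3 C}{2} = 3
Solving: A = 3, B = 1, C = -2.
Check against the point condition:
  u(0, 0) = 1  ⟹  A + C = 1  ✓
Hence u(x, y) = \sin{\left(y \right)} - 2 \cos{\left(y \right)} + 3 e^{- x}.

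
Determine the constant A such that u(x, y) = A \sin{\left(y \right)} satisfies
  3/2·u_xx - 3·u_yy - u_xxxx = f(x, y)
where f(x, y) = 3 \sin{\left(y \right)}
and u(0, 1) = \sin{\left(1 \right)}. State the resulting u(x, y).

Substitute the ansatz u = A \sin{\left(y \right)} into the left-hand side.
Derivatives of the ansatz:
  u_xx = 0
  u_yy = - A \sin{\left(y \right)}
  u_xxxx = 0
Term by term:
  3/2·u_xx = 0
  -3·u_yy = 3 A \sin{\left(y \right)}
  -u_xxxx = 0
So the left-hand side equals
  3 A \sin{\left(y \right)}
This must equal f(x, y) = 3 \sin{\left(y \right)} identically.
Matching coefficients of the independent functions:
  [\sin{\left(y \right)}]:  3 A = 3
Solving: A = 1.
Check against the point condition:
  u(0, 1) = \sin{\left(1 \right)}  ⟹  A \sin{\left(1 \right)} = \sin{\left(1 \right)}  ✓
Hence u(x, y) = \sin{\left(y \right)}.

Answer: u(x, y) = \sin{\left(y \right)}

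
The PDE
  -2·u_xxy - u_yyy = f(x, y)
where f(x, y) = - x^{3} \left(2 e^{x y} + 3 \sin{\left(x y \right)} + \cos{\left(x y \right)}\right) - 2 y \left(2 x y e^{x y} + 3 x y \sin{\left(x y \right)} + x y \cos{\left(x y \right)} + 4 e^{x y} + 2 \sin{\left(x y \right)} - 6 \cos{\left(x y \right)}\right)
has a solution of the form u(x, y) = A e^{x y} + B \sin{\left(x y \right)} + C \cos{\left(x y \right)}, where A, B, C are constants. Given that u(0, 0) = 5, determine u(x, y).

Answer: u(x, y) = 2 e^{x y} - \sin{\left(x y \right)} + 3 \cos{\left(x y \right)}

Derivation:
Substitute the ansatz u = A e^{x y} + B \sin{\left(x y \right)} + C \cos{\left(x y \right)} into the left-hand side.
Derivatives of the ansatz:
  u_xxy = A x y^{2} e^{x y} + 2 A y e^{x y} - B x y^{2} \cos{\left(x y \right)} - 2 B y \sin{\left(x y \right)} + C x y^{2} \sin{\left(x y \right)} - 2 C y \cos{\left(x y \right)}
  u_yyy = A x^{3} e^{x y} - B x^{3} \cos{\left(x y \right)} + C x^{3} \sin{\left(x y \right)}
Term by term:
  -2·u_xxy = - 2 A x y^{2} e^{x y} - 4 A y e^{x y} + 2 B x y^{2} \cos{\left(x y \right)} + 4 B y \sin{\left(x y \right)} - 2 C x y^{2} \sin{\left(x y \right)} + 4 C y \cos{\left(x y \right)}
  -u_yyy = - A x^{3} e^{x y} + B x^{3} \cos{\left(x y \right)} - C x^{3} \sin{\left(x y \right)}
So the left-hand side equals
  - A x^{3} e^{x y} - 2 A x y^{2} e^{x y} - 4 A y e^{x y} + B x^{3} \cos{\left(x y \right)} + 2 B x y^{2} \cos{\left(x y \right)} + 4 B y \sin{\left(x y \right)} - C x^{3} \sin{\left(x y \right)} - 2 C x y^{2} \sin{\left(x y \right)} + 4 C y \cos{\left(x y \right)}
This must equal f(x, y) identically; expanded, f = - 2 x^{3} e^{x y} - 3 x^{3} \sin{\left(x y \right)} - x^{3} \cos{\left(x y \right)} - 4 x y^{2} e^{x y} - 6 x y^{2} \sin{\left(x y \right)} - 2 x y^{2} \cos{\left(x y \right)} - 8 y e^{x y} - 4 y \sin{\left(x y \right)} + 12 y \cos{\left(x y \right)}.
Matching coefficients of the independent functions:
  [x^{3} e^{x y}]:  - A = -2
  [x^{3} \sin{\left(x y \right)}]:  - C = -3
  [x^{3} \cos{\left(x y \right)}]:  B = -1
  [y e^{x y}]:  - 4 A = -8
  [y \sin{\left(x y \right)}]:  4 B = -4
  [y \cos{\left(x y \right)}]:  4 C = 12
  [x y^{2} e^{x y}]:  - 2 A = -4
  [x y^{2} \sin{\left(x y \right)}]:  - 2 C = -6
  [x y^{2} \cos{\left(x y \right)}]:  2 B = -2
Solving: A = 2, B = -1, C = 3.
Check against the point condition:
  u(0, 0) = 5  ⟹  A + C = 5  ✓
Hence u(x, y) = 2 e^{x y} - \sin{\left(x y \right)} + 3 \cos{\left(x y \right)}.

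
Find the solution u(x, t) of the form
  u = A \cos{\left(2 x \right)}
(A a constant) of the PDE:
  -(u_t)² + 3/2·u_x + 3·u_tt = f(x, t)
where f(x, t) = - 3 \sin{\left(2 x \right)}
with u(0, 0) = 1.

Substitute the ansatz u = A \cos{\left(2 x \right)} into the left-hand side.
Derivatives of the ansatz:
  u_t = 0
  u_x = - 2 A \sin{\left(2 x \right)}
  u_tt = 0
Term by term:
  -(u_t)² = 0
  3/2·u_x = - 3 A \sin{\left(2 x \right)}
  3·u_tt = 0
So the left-hand side equals
  - 3 A \sin{\left(2 x \right)}
This must equal f(x, t) = - 3 \sin{\left(2 x \right)} identically.
Matching coefficients of the independent functions:
  [\sin{\left(2 x \right)}]:  - 3 A = -3
Solving: A = 1.
Check against the point condition:
  u(0, 0) = 1  ⟹  A = 1  ✓
Hence u(x, t) = \cos{\left(2 x \right)}.

Answer: u(x, t) = \cos{\left(2 x \right)}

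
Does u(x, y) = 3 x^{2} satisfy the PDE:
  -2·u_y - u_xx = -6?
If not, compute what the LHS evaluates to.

Evaluate each term of the left-hand side for u = 3 x^{2}.
Derivatives:
  u_y = 0
  u_xx = 6
Terms:
  -2·u_y = 0
  -u_xx = -6
Sum: LHS = -6
This is exactly the given right-hand side, so u is a solution.

Answer: Yes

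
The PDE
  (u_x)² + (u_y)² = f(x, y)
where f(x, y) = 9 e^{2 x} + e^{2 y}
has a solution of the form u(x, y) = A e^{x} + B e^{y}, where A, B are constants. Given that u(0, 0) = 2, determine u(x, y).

Answer: u(x, y) = 3 e^{x} - e^{y}

Derivation:
Substitute the ansatz u = A e^{x} + B e^{y} into the left-hand side.
Derivatives of the ansatz:
  u_x = A e^{x}
  u_y = B e^{y}
Term by term:
  (u_x)² = A^{2} e^{2 x}
  (u_y)² = B^{2} e^{2 y}
So the left-hand side equals
  A^{2} e^{2 x} + B^{2} e^{2 y}
This must equal f(x, y) = 9 e^{2 x} + e^{2 y} identically.
Matching coefficients of the independent functions:
  [e^{2 x}]:  A^{2} = 9
  [e^{2 y}]:  B^{2} = 1
These equations allow (A, B) = (-3, -1) or (-3, 1) or (3, -1) or (3, 1).
Impose the point condition(s):
  u(0, 0) = 2  ⟹  A + B = 2
Only A = 3, B = -1 satisfies everything.
Hence u(x, y) = 3 e^{x} - e^{y}.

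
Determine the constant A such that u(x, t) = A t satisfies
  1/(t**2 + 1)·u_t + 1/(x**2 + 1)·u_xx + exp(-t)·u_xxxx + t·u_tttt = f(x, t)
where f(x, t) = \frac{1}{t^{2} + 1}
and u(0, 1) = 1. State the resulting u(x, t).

Answer: u(x, t) = t

Derivation:
Substitute the ansatz u = A t into the left-hand side.
Derivatives of the ansatz:
  u_t = A
  u_xx = 0
  u_xxxx = 0
  u_tttt = 0
Term by term:
  1/(t**2 + 1)·u_t = \frac{A}{t^{2} + 1}
  1/(x**2 + 1)·u_xx = 0
  exp(-t)·u_xxxx = 0
  t·u_tttt = 0
So the left-hand side equals
  \frac{A}{t^{2} + 1}
This must equal f(x, t) = \frac{1}{t^{2} + 1} identically.
Matching coefficients of the independent functions:
  [\frac{1}{t^{2} + 1}]:  A = 1
Solving: A = 1.
Check against the point condition:
  u(0, 1) = 1  ⟹  A = 1  ✓
Hence u(x, t) = t.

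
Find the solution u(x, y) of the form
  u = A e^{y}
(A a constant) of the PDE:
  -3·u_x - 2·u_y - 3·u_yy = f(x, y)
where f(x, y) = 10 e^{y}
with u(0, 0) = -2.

Answer: u(x, y) = - 2 e^{y}

Derivation:
Substitute the ansatz u = A e^{y} into the left-hand side.
Derivatives of the ansatz:
  u_x = 0
  u_y = A e^{y}
  u_yy = A e^{y}
Term by term:
  -3·u_x = 0
  -2·u_y = - 2 A e^{y}
  -3·u_yy = - 3 A e^{y}
So the left-hand side equals
  - 5 A e^{y}
This must equal f(x, y) = 10 e^{y} identically.
Matching coefficients of the independent functions:
  [e^{y}]:  - 5 A = 10
Solving: A = -2.
Check against the point condition:
  u(0, 0) = -2  ⟹  A = -2  ✓
Hence u(x, y) = - 2 e^{y}.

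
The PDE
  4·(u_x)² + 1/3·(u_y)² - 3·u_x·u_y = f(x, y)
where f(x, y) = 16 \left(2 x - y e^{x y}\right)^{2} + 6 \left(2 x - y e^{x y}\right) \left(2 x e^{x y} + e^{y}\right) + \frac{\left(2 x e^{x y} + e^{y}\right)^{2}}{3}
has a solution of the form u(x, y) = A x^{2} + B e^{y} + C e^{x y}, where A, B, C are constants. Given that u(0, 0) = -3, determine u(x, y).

Answer: u(x, y) = 2 x^{2} - e^{y} - 2 e^{x y}

Derivation:
Substitute the ansatz u = A x^{2} + B e^{y} + C e^{x y} into the left-hand side.
Derivatives of the ansatz:
  u_x = 2 A x + C y e^{x y}
  u_y = B e^{y} + C x e^{x y}
Term by term:
  4·(u_x)² = 16 A^{2} x^{2} + 16 A C x y e^{x y} + 4 C^{2} y^{2} e^{2 x y}
  1/3·(u_y)² = \frac{B^{2} e^{2 y}}{3} + \frac{2 B C x e^{y} e^{x y}}{3} + \frac{C^{2} x^{2} e^{2 x y}}{3}
  -3·u_x·u_y = - 6 A B x e^{y} - 6 A C x^{2} e^{x y} - 3 B C y e^{y} e^{x y} - 3 C^{2} x y e^{2 x y}
So the left-hand side equals
  16 A^{2} x^{2} - 6 A B x e^{y} - 6 A C x^{2} e^{x y} + 16 A C x y e^{x y} + \frac{B^{2} e^{2 y}}{3} + \frac{2 B C x e^{y} e^{x y}}{3} - 3 B C y e^{y} e^{x y} + \frac{C^{2} x^{2} e^{2 x y}}{3} - 3 C^{2} x y e^{2 x y} + 4 C^{2} y^{2} e^{2 x y}
This must equal f(x, y) identically; expanded, f = \frac{4 x^{2} e^{2 x y}}{3} + 24 x^{2} e^{x y} + 64 x^{2} - 12 x y e^{2 x y} - 64 x y e^{x y} + \frac{4 x e^{y} e^{x y}}{3} + 12 x e^{y} + 16 y^{2} e^{2 x y} - 6 y e^{y} e^{x y} + \frac{e^{2 y}}{3}.
Matching coefficients of the independent functions:
  [x^{2}]:  16 A^{2} = 64
  [x e^{y}]:  - 6 A B = 12
  [x^{2} e^{x y}]:  - 6 A C = 24
  [x^{2} e^{2 x y}]:  \frac{C^{2}}{3} = \frac{4}{3}
  [y^{2} e^{2 x y}]:  4 C^{2} = 16
  [x y e^{x y}]:  16 A C = -64
  [x y e^{2 x y}]:  - 3 C^{2} = -12
  [x e^{y} e^{x y}]:  \frac{2 B C}{3} = \frac{4}{3}
  [y e^{y} e^{x y}]:  - 3 B C = -6
  [e^{2 y}]:  \frac{B^{2}}{3} = \frac{1}{3}
These equations allow (A, B, C) = (-2, 1, 2) or (2, -1, -2).
Impose the point condition(s):
  u(0, 0) = -3  ⟹  B + C = -3
Only A = 2, B = -1, C = -2 satisfies everything.
Hence u(x, y) = 2 x^{2} - e^{y} - 2 e^{x y}.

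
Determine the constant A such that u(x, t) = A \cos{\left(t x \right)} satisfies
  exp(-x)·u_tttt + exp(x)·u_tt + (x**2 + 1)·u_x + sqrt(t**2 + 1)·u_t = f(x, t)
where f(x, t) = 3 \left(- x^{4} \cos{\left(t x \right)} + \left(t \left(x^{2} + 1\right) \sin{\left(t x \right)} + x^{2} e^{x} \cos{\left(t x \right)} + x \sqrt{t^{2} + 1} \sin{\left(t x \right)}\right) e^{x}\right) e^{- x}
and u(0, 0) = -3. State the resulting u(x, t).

Substitute the ansatz u = A \cos{\left(t x \right)} into the left-hand side.
Derivatives of the ansatz:
  u_tttt = A x^{4} \cos{\left(t x \right)}
  u_tt = - A x^{2} \cos{\left(t x \right)}
  u_x = - A t \sin{\left(t x \right)}
  u_t = - A x \sin{\left(t x \right)}
Term by term:
  exp(-x)·u_tttt = A x^{4} e^{- x} \cos{\left(t x \right)}
  exp(x)·u_tt = - A x^{2} e^{x} \cos{\left(t x \right)}
  (x**2 + 1)·u_x = - A t x^{2} \sin{\left(t x \right)} - A t \sin{\left(t x \right)}
  sqrt(t**2 + 1)·u_t = - A x \sqrt{t^{2} + 1} \sin{\left(t x \right)}
So the left-hand side equals
  - A t x^{2} \sin{\left(t x \right)} - A t \sin{\left(t x \right)} + A x^{4} e^{- x} \cos{\left(t x \right)} - A x^{2} e^{x} \cos{\left(t x \right)} - A x \sqrt{t^{2} + 1} \sin{\left(t x \right)}
This must equal f(x, t) identically; expanded, f = 3 t x^{2} \sin{\left(t x \right)} + 3 t \sin{\left(t x \right)} - 3 x^{4} e^{- x} \cos{\left(t x \right)} + 3 x^{2} e^{x} \cos{\left(t x \right)} + 3 x \sqrt{t^{2} + 1} \sin{\left(t x \right)}.
Matching coefficients of the independent functions:
  [t \sin{\left(t x \right)}, t x^{2} \sin{\left(t x \right)}, x \sqrt{t^{2} + 1} \sin{\left(t x \right)}, x^{2} e^{x} \cos{\left(t x \right)}]:  - A = 3
  [x^{4} e^{- x} \cos{\left(t x \right)}]:  A = -3
Solving: A = -3.
Check against the point condition:
  u(0, 0) = -3  ⟹  A = -3  ✓
Hence u(x, t) = - 3 \cos{\left(t x \right)}.

Answer: u(x, t) = - 3 \cos{\left(t x \right)}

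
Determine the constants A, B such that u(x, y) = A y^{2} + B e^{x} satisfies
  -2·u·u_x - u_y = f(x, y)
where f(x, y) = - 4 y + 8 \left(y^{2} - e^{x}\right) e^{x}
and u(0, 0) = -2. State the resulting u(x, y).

Answer: u(x, y) = 2 y^{2} - 2 e^{x}

Derivation:
Substitute the ansatz u = A y^{2} + B e^{x} into the left-hand side.
Derivatives of the ansatz:
  u_x = B e^{x}
  u_y = 2 A y
Term by term:
  -2·u·u_x = - 2 A B y^{2} e^{x} - 2 B^{2} e^{2 x}
  -u_y = - 2 A y
So the left-hand side equals
  - 2 A B y^{2} e^{x} - 2 A y - 2 B^{2} e^{2 x}
This must equal f(x, y) identically; expanded, f = 8 y^{2} e^{x} - 4 y - 8 e^{2 x}.
Matching coefficients of the independent functions:
  [y]:  - 2 A = -4
  [y^{2} e^{x}]:  - 2 A B = 8
  [e^{2 x}]:  - 2 B^{2} = -8
Solving: A = 2, B = -2.
Check against the point condition:
  u(0, 0) = -2  ⟹  B = -2  ✓
Hence u(x, y) = 2 y^{2} - 2 e^{x}.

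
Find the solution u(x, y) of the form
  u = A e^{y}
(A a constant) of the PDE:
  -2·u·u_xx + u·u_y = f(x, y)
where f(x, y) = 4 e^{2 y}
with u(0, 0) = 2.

Substitute the ansatz u = A e^{y} into the left-hand side.
Derivatives of the ansatz:
  u_xx = 0
  u_y = A e^{y}
Term by term:
  -2·u·u_xx = 0
  u·u_y = A^{2} e^{2 y}
So the left-hand side equals
  A^{2} e^{2 y}
This must equal f(x, y) = 4 e^{2 y} identically.
Matching coefficients of the independent functions:
  [e^{2 y}]:  A^{2} = 4
These equations allow (A) = (-2) or (2).
Impose the point condition(s):
  u(0, 0) = 2  ⟹  A = 2
Only A = 2 satisfies everything.
Hence u(x, y) = 2 e^{y}.

Answer: u(x, y) = 2 e^{y}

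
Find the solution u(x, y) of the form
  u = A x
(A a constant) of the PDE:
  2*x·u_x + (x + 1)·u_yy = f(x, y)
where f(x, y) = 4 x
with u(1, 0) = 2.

Substitute the ansatz u = A x into the left-hand side.
Derivatives of the ansatz:
  u_x = A
  u_yy = 0
Term by term:
  2*x·u_x = 2 A x
  (x + 1)·u_yy = 0
So the left-hand side equals
  2 A x
This must equal f(x, y) = 4 x identically.
Matching coefficients of the independent functions:
  [x]:  2 A = 4
Solving: A = 2.
Check against the point condition:
  u(1, 0) = 2  ⟹  A = 2  ✓
Hence u(x, y) = 2 x.

Answer: u(x, y) = 2 x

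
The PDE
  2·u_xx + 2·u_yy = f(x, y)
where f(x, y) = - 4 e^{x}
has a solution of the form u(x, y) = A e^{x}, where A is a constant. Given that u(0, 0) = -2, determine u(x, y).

Substitute the ansatz u = A e^{x} into the left-hand side.
Derivatives of the ansatz:
  u_xx = A e^{x}
  u_yy = 0
Term by term:
  2·u_xx = 2 A e^{x}
  2·u_yy = 0
So the left-hand side equals
  2 A e^{x}
This must equal f(x, y) = - 4 e^{x} identically.
Matching coefficients of the independent functions:
  [e^{x}]:  2 A = -4
Solving: A = -2.
Check against the point condition:
  u(0, 0) = -2  ⟹  A = -2  ✓
Hence u(x, y) = - 2 e^{x}.

Answer: u(x, y) = - 2 e^{x}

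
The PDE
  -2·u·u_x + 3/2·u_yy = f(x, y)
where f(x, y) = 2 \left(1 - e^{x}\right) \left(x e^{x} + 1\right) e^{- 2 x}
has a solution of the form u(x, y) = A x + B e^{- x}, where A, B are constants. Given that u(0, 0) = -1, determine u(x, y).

Answer: u(x, y) = - x - e^{- x}

Derivation:
Substitute the ansatz u = A x + B e^{- x} into the left-hand side.
Derivatives of the ansatz:
  u_x = A - B e^{- x}
  u_yy = 0
Term by term:
  -2·u·u_x = - 2 A^{2} x + 2 A B x e^{- x} - 2 A B e^{- x} + 2 B^{2} e^{- 2 x}
  3/2·u_yy = 0
So the left-hand side equals
  - 2 A^{2} x + 2 A B x e^{- x} - 2 A B e^{- x} + 2 B^{2} e^{- 2 x}
This must equal f(x, y) identically; expanded, f = - 2 x + 2 x e^{- x} - 2 e^{- x} + 2 e^{- 2 x}.
Matching coefficients of the independent functions:
  [x]:  - 2 A^{2} = -2
  [x e^{- x}]:  2 A B = 2
  [e^{- 2 x}]:  2 B^{2} = 2
  [e^{- x}]:  - 2 A B = -2
These equations allow (A, B) = (-1, -1) or (1, 1).
Impose the point condition(s):
  u(0, 0) = -1  ⟹  B = -1
Only A = -1, B = -1 satisfies everything.
Hence u(x, y) = - x - e^{- x}.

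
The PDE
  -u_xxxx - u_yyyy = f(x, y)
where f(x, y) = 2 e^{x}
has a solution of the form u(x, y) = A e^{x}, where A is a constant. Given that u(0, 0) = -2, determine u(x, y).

Substitute the ansatz u = A e^{x} into the left-hand side.
Derivatives of the ansatz:
  u_xxxx = A e^{x}
  u_yyyy = 0
Term by term:
  -u_xxxx = - A e^{x}
  -u_yyyy = 0
So the left-hand side equals
  - A e^{x}
This must equal f(x, y) = 2 e^{x} identically.
Matching coefficients of the independent functions:
  [e^{x}]:  - A = 2
Solving: A = -2.
Check against the point condition:
  u(0, 0) = -2  ⟹  A = -2  ✓
Hence u(x, y) = - 2 e^{x}.

Answer: u(x, y) = - 2 e^{x}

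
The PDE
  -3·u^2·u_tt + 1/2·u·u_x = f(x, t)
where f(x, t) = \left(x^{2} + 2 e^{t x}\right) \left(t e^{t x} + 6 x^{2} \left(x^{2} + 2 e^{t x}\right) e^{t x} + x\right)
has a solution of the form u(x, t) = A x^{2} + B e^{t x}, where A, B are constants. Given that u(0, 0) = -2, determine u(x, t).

Answer: u(x, t) = - x^{2} - 2 e^{t x}

Derivation:
Substitute the ansatz u = A x^{2} + B e^{t x} into the left-hand side.
Derivatives of the ansatz:
  u_tt = B x^{2} e^{t x}
  u_x = 2 A x + B t e^{t x}
Term by term:
  -3·u^2·u_tt = - 3 A^{2} B x^{6} e^{t x} - 6 A B^{2} x^{4} e^{2 t x} - 3 B^{3} x^{2} e^{3 t x}
  1/2·u·u_x = A^{2} x^{3} + \frac{A B t x^{2} e^{t x}}{2} + A B x e^{t x} + \frac{B^{2} t e^{2 t x}}{2}
So the left-hand side equals
  - 3 A^{2} B x^{6} e^{t x} + A^{2} x^{3} - 6 A B^{2} x^{4} e^{2 t x} + \frac{A B t x^{2} e^{t x}}{2} + A B x e^{t x} - 3 B^{3} x^{2} e^{3 t x} + \frac{B^{2} t e^{2 t x}}{2}
This must equal f(x, t) identically; expanded, f = t x^{2} e^{t x} + 2 t e^{2 t x} + 6 x^{6} e^{t x} + 24 x^{4} e^{2 t x} + x^{3} + 24 x^{2} e^{3 t x} + 2 x e^{t x}.
Matching coefficients of the independent functions:
  [x^{3}]:  A^{2} = 1
  [t e^{2 t x}]:  \frac{B^{2}}{2} = 2
  [x e^{t x}]:  A B = 2
  [x^{2} e^{3 t x}]:  - 3 B^{3} = 24
  [x^{4} e^{2 t x}]:  - 6 A B^{2} = 24
  [x^{6} e^{t x}]:  - 3 A^{2} B = 6
  [t x^{2} e^{t x}]:  \frac{A B}{2} = 1
Solving: A = -1, B = -2.
Check against the point condition:
  u(0, 0) = -2  ⟹  B = -2  ✓
Hence u(x, t) = - x^{2} - 2 e^{t x}.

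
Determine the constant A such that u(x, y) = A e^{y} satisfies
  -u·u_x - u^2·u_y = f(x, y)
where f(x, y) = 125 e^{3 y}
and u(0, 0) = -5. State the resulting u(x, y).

Substitute the ansatz u = A e^{y} into the left-hand side.
Derivatives of the ansatz:
  u_x = 0
  u_y = A e^{y}
Term by term:
  -u·u_x = 0
  -u^2·u_y = - A^{3} e^{3 y}
So the left-hand side equals
  - A^{3} e^{3 y}
This must equal f(x, y) = 125 e^{3 y} identically.
Matching coefficients of the independent functions:
  [e^{3 y}]:  - A^{3} = 125
Solving: A = -5.
Check against the point condition:
  u(0, 0) = -5  ⟹  A = -5  ✓
Hence u(x, y) = - 5 e^{y}.

Answer: u(x, y) = - 5 e^{y}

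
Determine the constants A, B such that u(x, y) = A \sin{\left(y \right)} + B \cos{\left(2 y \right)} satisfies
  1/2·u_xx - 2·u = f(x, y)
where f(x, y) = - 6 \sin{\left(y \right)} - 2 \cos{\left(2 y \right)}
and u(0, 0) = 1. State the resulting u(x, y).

Substitute the ansatz u = A \sin{\left(y \right)} + B \cos{\left(2 y \right)} into the left-hand side.
Derivatives of the ansatz:
  u_xx = 0
Term by term:
  1/2·u_xx = 0
  -2·u = - 2 A \sin{\left(y \right)} - 2 B \cos{\left(2 y \right)}
So the left-hand side equals
  - 2 A \sin{\left(y \right)} - 2 B \cos{\left(2 y \right)}
This must equal f(x, y) = - 6 \sin{\left(y \right)} - 2 \cos{\left(2 y \right)} identically.
Matching coefficients of the independent functions:
  [\sin{\left(y \right)}]:  - 2 A = -6
  [\cos{\left(2 y \right)}]:  - 2 B = -2
Solving: A = 3, B = 1.
Check against the point condition:
  u(0, 0) = 1  ⟹  B = 1  ✓
Hence u(x, y) = 3 \sin{\left(y \right)} + \cos{\left(2 y \right)}.

Answer: u(x, y) = 3 \sin{\left(y \right)} + \cos{\left(2 y \right)}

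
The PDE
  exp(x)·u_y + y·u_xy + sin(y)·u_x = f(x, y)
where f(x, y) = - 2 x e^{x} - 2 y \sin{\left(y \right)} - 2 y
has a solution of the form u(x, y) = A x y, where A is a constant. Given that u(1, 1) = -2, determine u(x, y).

Answer: u(x, y) = - 2 x y

Derivation:
Substitute the ansatz u = A x y into the left-hand side.
Derivatives of the ansatz:
  u_y = A x
  u_xy = A
  u_x = A y
Term by term:
  exp(x)·u_y = A x e^{x}
  y·u_xy = A y
  sin(y)·u_x = A y \sin{\left(y \right)}
So the left-hand side equals
  A x e^{x} + A y \sin{\left(y \right)} + A y
This must equal f(x, y) = - 2 x e^{x} - 2 y \sin{\left(y \right)} - 2 y identically.
Matching coefficients of the independent functions:
  [y, x e^{x}, y \sin{\left(y \right)}]:  A = -2
Solving: A = -2.
Check against the point condition:
  u(1, 1) = -2  ⟹  A = -2  ✓
Hence u(x, y) = - 2 x y.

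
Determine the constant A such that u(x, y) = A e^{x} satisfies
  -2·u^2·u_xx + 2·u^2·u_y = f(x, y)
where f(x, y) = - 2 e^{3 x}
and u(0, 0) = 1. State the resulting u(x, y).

Substitute the ansatz u = A e^{x} into the left-hand side.
Derivatives of the ansatz:
  u_xx = A e^{x}
  u_y = 0
Term by term:
  -2·u^2·u_xx = - 2 A^{3} e^{3 x}
  2·u^2·u_y = 0
So the left-hand side equals
  - 2 A^{3} e^{3 x}
This must equal f(x, y) = - 2 e^{3 x} identically.
Matching coefficients of the independent functions:
  [e^{3 x}]:  - 2 A^{3} = -2
Solving: A = 1.
Check against the point condition:
  u(0, 0) = 1  ⟹  A = 1  ✓
Hence u(x, y) = e^{x}.

Answer: u(x, y) = e^{x}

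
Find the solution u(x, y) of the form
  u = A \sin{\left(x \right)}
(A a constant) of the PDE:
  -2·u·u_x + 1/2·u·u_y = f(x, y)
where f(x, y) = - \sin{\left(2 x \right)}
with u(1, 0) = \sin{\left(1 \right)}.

Substitute the ansatz u = A \sin{\left(x \right)} into the left-hand side.
Derivatives of the ansatz:
  u_x = A \cos{\left(x \right)}
  u_y = 0
Term by term:
  -2·u·u_x = - 2 A^{2} \sin{\left(x \right)} \cos{\left(x \right)}
  1/2·u·u_y = 0
So the left-hand side equals
  - 2 A^{2} \sin{\left(x \right)} \cos{\left(x \right)}
This must equal f(x, y) identically; expanded, f = - 2 \sin{\left(x \right)} \cos{\left(x \right)}.
Matching coefficients of the independent functions:
  [\sin{\left(x \right)} \cos{\left(x \right)}]:  - 2 A^{2} = -2
These equations allow (A) = (-1) or (1).
Impose the point condition(s):
  u(1, 0) = \sin{\left(1 \right)}  ⟹  A \sin{\left(1 \right)} = \sin{\left(1 \right)}
Only A = 1 satisfies everything.
Hence u(x, y) = \sin{\left(x \right)}.

Answer: u(x, y) = \sin{\left(x \right)}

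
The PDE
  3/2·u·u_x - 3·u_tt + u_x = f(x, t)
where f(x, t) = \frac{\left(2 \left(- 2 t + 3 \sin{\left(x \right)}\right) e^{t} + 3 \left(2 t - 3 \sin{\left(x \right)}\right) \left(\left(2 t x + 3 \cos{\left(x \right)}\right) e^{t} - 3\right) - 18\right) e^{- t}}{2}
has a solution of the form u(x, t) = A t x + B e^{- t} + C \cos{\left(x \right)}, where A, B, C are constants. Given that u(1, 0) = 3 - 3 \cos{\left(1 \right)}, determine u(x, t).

Substitute the ansatz u = A t x + B e^{- t} + C \cos{\left(x \right)} into the left-hand side.
Derivatives of the ansatz:
  u_x = A t - C \sin{\left(x \right)}
  u_tt = B e^{- t}
Term by term:
  3/2·u·u_x = \frac{3 A^{2} t^{2} x}{2} + \frac{3 A B t e^{- t}}{2} - \frac{3 A C t x \sin{\left(x \right)}}{2} + \frac{3 A C t \cos{\left(x \right)}}{2} - \frac{3 B C e^{- t} \sin{\left(x \right)}}{2} - \frac{3 C^{2} \sin{\left(x \right)} \cos{\left(x \right)}}{2}
  -3·u_tt = - 3 B e^{- t}
  u_x = A t - C \sin{\left(x \right)}
So the left-hand side equals
  \frac{3 A^{2} t^{2} x}{2} + \frac{3 A B t e^{- t}}{2} - \frac{3 A C t x \sin{\left(x \right)}}{2} + \frac{3 A C t \cos{\left(x \right)}}{2} + A t - \frac{3 B C e^{- t} \sin{\left(x \right)}}{2} - 3 B e^{- t} - \frac{3 C^{2} \sin{\left(x \right)} \cos{\left(x \right)}}{2} - C \sin{\left(x \right)}
This must equal f(x, t) identically; expanded, f = 6 t^{2} x - 9 t x \sin{\left(x \right)} + 9 t \cos{\left(x \right)} - 2 t - 9 t e^{- t} - \frac{27 \sin{\left(x \right)} \cos{\left(x \right)}}{2} + 3 \sin{\left(x \right)} + \frac{27 e^{- t} \sin{\left(x \right)}}{2} - 9 e^{- t}.
Matching coefficients of the independent functions:
  [t]:  A = -2
  [t e^{- t}]:  \frac{3 A B}{2} = -9
  [t \cos{\left(x \right)}]:  \frac{3 A C}{2} = 9
  [t^{2} x]:  \frac{3 A^{2}}{2} = 6
  [e^{- t} \sin{\left(x \right)}]:  - \frac{3 B C}{2} = \frac{27}{2}
  [\sin{\left(x \right)} \cos{\left(x \right)}]:  - \frac{3 C^{2}}{2} = - \frac{27}{2}
  [t x \sin{\left(x \right)}]:  - \frac{3 A C}{2} = -9
  [e^{- t}]:  - 3 B = -9
  [\sin{\left(x \right)}]:  - C = 3
Solving: A = -2, B = 3, C = -3.
Check against the point condition:
  u(1, 0) = 3 - 3 \cos{\left(1 \right)}  ⟹  B + C \cos{\left(1 \right)} = 3 - 3 \cos{\left(1 \right)}  ✓
Hence u(x, t) = - 2 t x - 3 \cos{\left(x \right)} + 3 e^{- t}.

Answer: u(x, t) = - 2 t x - 3 \cos{\left(x \right)} + 3 e^{- t}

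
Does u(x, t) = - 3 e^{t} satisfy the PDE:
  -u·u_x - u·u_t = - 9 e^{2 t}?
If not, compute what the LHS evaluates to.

Evaluate each term of the left-hand side for u = - 3 e^{t}.
Derivatives:
  u_x = 0
  u_t = - 3 e^{t}
Terms:
  -u·u_x = 0
  -u·u_t = - 9 e^{2 t}
Sum: LHS = - 9 e^{2 t}
This is exactly the given right-hand side, so u is a solution.

Answer: Yes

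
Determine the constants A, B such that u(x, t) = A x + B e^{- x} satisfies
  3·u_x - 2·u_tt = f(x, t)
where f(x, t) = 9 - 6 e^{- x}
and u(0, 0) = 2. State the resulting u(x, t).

Substitute the ansatz u = A x + B e^{- x} into the left-hand side.
Derivatives of the ansatz:
  u_x = A - B e^{- x}
  u_tt = 0
Term by term:
  3·u_x = 3 A - 3 B e^{- x}
  -2·u_tt = 0
So the left-hand side equals
  3 A - 3 B e^{- x}
This must equal f(x, t) = 9 - 6 e^{- x} identically.
Matching coefficients of the independent functions:
  [constant term]:  3 A = 9
  [e^{- x}]:  - 3 B = -6
Solving: A = 3, B = 2.
Check against the point condition:
  u(0, 0) = 2  ⟹  B = 2  ✓
Hence u(x, t) = 3 x + 2 e^{- x}.

Answer: u(x, t) = 3 x + 2 e^{- x}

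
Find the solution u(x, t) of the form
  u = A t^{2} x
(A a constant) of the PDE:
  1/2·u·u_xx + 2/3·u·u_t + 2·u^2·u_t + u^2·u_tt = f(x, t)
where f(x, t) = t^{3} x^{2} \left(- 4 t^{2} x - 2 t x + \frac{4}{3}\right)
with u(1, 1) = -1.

Substitute the ansatz u = A t^{2} x into the left-hand side.
Derivatives of the ansatz:
  u_xx = 0
  u_t = 2 A t x
  u_tt = 2 A x
Term by term:
  1/2·u·u_xx = 0
  2/3·u·u_t = \frac{4 A^{2} t^{3} x^{2}}{3}
  2·u^2·u_t = 4 A^{3} t^{5} x^{3}
  u^2·u_tt = 2 A^{3} t^{4} x^{3}
So the left-hand side equals
  4 A^{3} t^{5} x^{3} + 2 A^{3} t^{4} x^{3} + \frac{4 A^{2} t^{3} x^{2}}{3}
This must equal f(x, t) identically; expanded, f = - 4 t^{5} x^{3} - 2 t^{4} x^{3} + \frac{4 t^{3} x^{2}}{3}.
Matching coefficients of the independent functions:
  [t^{3} x^{2}]:  \frac{4 A^{2}}{3} = \frac{4}{3}
  [t^{4} x^{3}]:  2 A^{3} = -2
  [t^{5} x^{3}]:  4 A^{3} = -4
Solving: A = -1.
Check against the point condition:
  u(1, 1) = -1  ⟹  A = -1  ✓
Hence u(x, t) = - t^{2} x.

Answer: u(x, t) = - t^{2} x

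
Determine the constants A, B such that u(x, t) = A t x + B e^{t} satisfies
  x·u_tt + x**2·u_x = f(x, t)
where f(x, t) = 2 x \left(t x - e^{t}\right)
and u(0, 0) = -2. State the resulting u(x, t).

Substitute the ansatz u = A t x + B e^{t} into the left-hand side.
Derivatives of the ansatz:
  u_tt = B e^{t}
  u_x = A t
Term by term:
  x·u_tt = B x e^{t}
  x**2·u_x = A t x^{2}
So the left-hand side equals
  A t x^{2} + B x e^{t}
This must equal f(x, t) identically; expanded, f = 2 t x^{2} - 2 x e^{t}.
Matching coefficients of the independent functions:
  [t x^{2}]:  A = 2
  [x e^{t}]:  B = -2
Solving: A = 2, B = -2.
Check against the point condition:
  u(0, 0) = -2  ⟹  B = -2  ✓
Hence u(x, t) = 2 t x - 2 e^{t}.

Answer: u(x, t) = 2 t x - 2 e^{t}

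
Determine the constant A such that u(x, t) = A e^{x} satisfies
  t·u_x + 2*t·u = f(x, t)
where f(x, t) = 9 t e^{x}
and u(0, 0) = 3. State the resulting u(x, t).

Substitute the ansatz u = A e^{x} into the left-hand side.
Derivatives of the ansatz:
  u_x = A e^{x}
Term by term:
  t·u_x = A t e^{x}
  2*t·u = 2 A t e^{x}
So the left-hand side equals
  3 A t e^{x}
This must equal f(x, t) = 9 t e^{x} identically.
Matching coefficients of the independent functions:
  [t e^{x}]:  3 A = 9
Solving: A = 3.
Check against the point condition:
  u(0, 0) = 3  ⟹  A = 3  ✓
Hence u(x, t) = 3 e^{x}.

Answer: u(x, t) = 3 e^{x}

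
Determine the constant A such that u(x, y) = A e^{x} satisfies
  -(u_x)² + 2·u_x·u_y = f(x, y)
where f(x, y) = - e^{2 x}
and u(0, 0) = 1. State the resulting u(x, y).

Substitute the ansatz u = A e^{x} into the left-hand side.
Derivatives of the ansatz:
  u_x = A e^{x}
  u_y = 0
Term by term:
  -(u_x)² = - A^{2} e^{2 x}
  2·u_x·u_y = 0
So the left-hand side equals
  - A^{2} e^{2 x}
This must equal f(x, y) = - e^{2 x} identically.
Matching coefficients of the independent functions:
  [e^{2 x}]:  - A^{2} = -1
These equations allow (A) = (-1) or (1).
Impose the point condition(s):
  u(0, 0) = 1  ⟹  A = 1
Only A = 1 satisfies everything.
Hence u(x, y) = e^{x}.

Answer: u(x, y) = e^{x}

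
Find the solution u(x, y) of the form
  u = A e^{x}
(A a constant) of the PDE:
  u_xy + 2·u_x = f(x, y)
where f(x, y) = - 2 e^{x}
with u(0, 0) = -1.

Substitute the ansatz u = A e^{x} into the left-hand side.
Derivatives of the ansatz:
  u_xy = 0
  u_x = A e^{x}
Term by term:
  u_xy = 0
  2·u_x = 2 A e^{x}
So the left-hand side equals
  2 A e^{x}
This must equal f(x, y) = - 2 e^{x} identically.
Matching coefficients of the independent functions:
  [e^{x}]:  2 A = -2
Solving: A = -1.
Check against the point condition:
  u(0, 0) = -1  ⟹  A = -1  ✓
Hence u(x, y) = - e^{x}.

Answer: u(x, y) = - e^{x}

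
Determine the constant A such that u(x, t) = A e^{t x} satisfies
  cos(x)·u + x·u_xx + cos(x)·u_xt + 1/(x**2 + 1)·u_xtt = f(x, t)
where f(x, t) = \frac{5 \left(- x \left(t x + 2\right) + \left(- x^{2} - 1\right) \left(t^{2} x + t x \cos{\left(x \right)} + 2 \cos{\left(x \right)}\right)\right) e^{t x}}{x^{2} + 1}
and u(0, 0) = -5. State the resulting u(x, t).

Answer: u(x, t) = - 5 e^{t x}

Derivation:
Substitute the ansatz u = A e^{t x} into the left-hand side.
Derivatives of the ansatz:
  u_xx = A t^{2} e^{t x}
  u_xt = A t x e^{t x} + A e^{t x}
  u_xtt = A t x^{2} e^{t x} + 2 A x e^{t x}
Term by term:
  cos(x)·u = A e^{t x} \cos{\left(x \right)}
  x·u_xx = A t^{2} x e^{t x}
  cos(x)·u_xt = A t x e^{t x} \cos{\left(x \right)} + A e^{t x} \cos{\left(x \right)}
  1/(x**2 + 1)·u_xtt = \frac{A t x^{2} e^{t x}}{x^{2} + 1} + \frac{2 A x e^{t x}}{x^{2} + 1}
So the left-hand side equals
  A t^{2} x e^{t x} + \frac{A t x^{2} e^{t x}}{x^{2} + 1} + A t x e^{t x} \cos{\left(x \right)} + \frac{2 A x e^{t x}}{x^{2} + 1} + 2 A e^{t x} \cos{\left(x \right)}
This must equal f(x, t) identically; expanded, f = - 5 t^{2} x e^{t x} - \frac{5 t x^{2} e^{t x}}{x^{2} + 1} - 5 t x e^{t x} \cos{\left(x \right)} - \frac{10 x e^{t x}}{x^{2} + 1} - 10 e^{t x} \cos{\left(x \right)}.
Matching coefficients of the independent functions:
  [e^{t x} \cos{\left(x \right)}, \frac{x e^{t x}}{x^{2} + 1}]:  2 A = -10
  [t^{2} x e^{t x}, t x e^{t x} \cos{\left(x \right)}, \frac{t x^{2} e^{t x}}{x^{2} + 1}]:  A = -5
Solving: A = -5.
Check against the point condition:
  u(0, 0) = -5  ⟹  A = -5  ✓
Hence u(x, t) = - 5 e^{t x}.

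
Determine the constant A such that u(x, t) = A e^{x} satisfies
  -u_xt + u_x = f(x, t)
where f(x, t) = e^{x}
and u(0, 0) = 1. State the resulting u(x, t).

Substitute the ansatz u = A e^{x} into the left-hand side.
Derivatives of the ansatz:
  u_xt = 0
  u_x = A e^{x}
Term by term:
  -u_xt = 0
  u_x = A e^{x}
So the left-hand side equals
  A e^{x}
This must equal f(x, t) = e^{x} identically.
Matching coefficients of the independent functions:
  [e^{x}]:  A = 1
Solving: A = 1.
Check against the point condition:
  u(0, 0) = 1  ⟹  A = 1  ✓
Hence u(x, t) = e^{x}.

Answer: u(x, t) = e^{x}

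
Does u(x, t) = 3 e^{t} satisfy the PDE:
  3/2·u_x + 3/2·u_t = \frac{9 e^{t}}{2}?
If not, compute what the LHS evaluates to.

Evaluate each term of the left-hand side for u = 3 e^{t}.
Derivatives:
  u_x = 0
  u_t = 3 e^{t}
Terms:
  3/2·u_x = 0
  3/2·u_t = \frac{9 e^{t}}{2}
Sum: LHS = \frac{9 e^{t}}{2}
This is exactly the given right-hand side, so u is a solution.

Answer: Yes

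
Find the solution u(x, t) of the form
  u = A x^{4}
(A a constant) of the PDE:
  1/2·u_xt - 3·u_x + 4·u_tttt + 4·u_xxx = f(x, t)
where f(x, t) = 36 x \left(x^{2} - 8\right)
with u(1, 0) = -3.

Answer: u(x, t) = - 3 x^{4}

Derivation:
Substitute the ansatz u = A x^{4} into the left-hand side.
Derivatives of the ansatz:
  u_xt = 0
  u_x = 4 A x^{3}
  u_tttt = 0
  u_xxx = 24 A x
Term by term:
  1/2·u_xt = 0
  -3·u_x = - 12 A x^{3}
  4·u_tttt = 0
  4·u_xxx = 96 A x
So the left-hand side equals
  - 12 A x^{3} + 96 A x
This must equal f(x, t) = 36 x \left(x^{2} - 8\right) identically.
Matching coefficients of the independent functions:
  [x]:  96 A = -288
  [x^{3}]:  - 12 A = 36
Solving: A = -3.
Check against the point condition:
  u(1, 0) = -3  ⟹  A = -3  ✓
Hence u(x, t) = - 3 x^{4}.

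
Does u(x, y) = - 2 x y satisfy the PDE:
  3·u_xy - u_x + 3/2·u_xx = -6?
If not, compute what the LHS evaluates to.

Answer: No, the LHS evaluates to 2 y - 6

Derivation:
Evaluate each term of the left-hand side for u = - 2 x y.
Derivatives:
  u_xy = -2
  u_x = - 2 y
  u_xx = 0
Terms:
  3·u_xy = -6
  -u_x = 2 y
  3/2·u_xx = 0
Sum: LHS = 2 y - 6
Given right-hand side: -6. Difference LHS − RHS = 2 y ≠ 0, so u is not a solution.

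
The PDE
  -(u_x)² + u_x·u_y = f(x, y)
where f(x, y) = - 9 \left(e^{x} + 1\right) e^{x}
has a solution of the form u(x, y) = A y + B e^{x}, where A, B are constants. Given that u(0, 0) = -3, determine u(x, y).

Answer: u(x, y) = 3 y - 3 e^{x}

Derivation:
Substitute the ansatz u = A y + B e^{x} into the left-hand side.
Derivatives of the ansatz:
  u_x = B e^{x}
  u_y = A
Term by term:
  -(u_x)² = - B^{2} e^{2 x}
  u_x·u_y = A B e^{x}
So the left-hand side equals
  A B e^{x} - B^{2} e^{2 x}
This must equal f(x, y) = - 9 \left(e^{x} + 1\right) e^{x} identically.
Matching coefficients of the independent functions:
  [e^{x}]:  A B = -9
  [e^{2 x}]:  - B^{2} = -9
These equations allow (A, B) = (-3, 3) or (3, -3).
Impose the point condition(s):
  u(0, 0) = -3  ⟹  B = -3
Only A = 3, B = -3 satisfies everything.
Hence u(x, y) = 3 y - 3 e^{x}.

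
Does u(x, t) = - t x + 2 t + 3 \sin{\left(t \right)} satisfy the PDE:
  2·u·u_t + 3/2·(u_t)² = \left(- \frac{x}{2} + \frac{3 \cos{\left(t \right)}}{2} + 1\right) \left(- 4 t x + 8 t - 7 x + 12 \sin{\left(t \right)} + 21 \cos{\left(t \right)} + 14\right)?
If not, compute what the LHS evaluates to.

Evaluate each term of the left-hand side for u = - t x + 2 t + 3 \sin{\left(t \right)}.
Derivatives:
  u_t = - x + 3 \cos{\left(t \right)} + 2
Terms:
  2·u·u_t = 2 \left(- x + 3 \cos{\left(t \right)} + 2\right) \left(- t x + 2 t + 3 \sin{\left(t \right)}\right)
  3/2·(u_t)² = \frac{3 \left(x - 3 \cos{\left(t \right)} - 2\right)^{2}}{2}
Sum: LHS = \left(- \frac{x}{2} + \frac{3 \cos{\left(t \right)}}{2} + 1\right) \left(- 4 t x + 8 t - 3 x + 12 \sin{\left(t \right)} + 9 \cos{\left(t \right)} + 6\right)
Given right-hand side: \left(- \frac{x}{2} + \frac{3 \cos{\left(t \right)}}{2} + 1\right) \left(- 4 t x + 8 t - 7 x + 12 \sin{\left(t \right)} + 21 \cos{\left(t \right)} + 14\right). Difference LHS − RHS = - 2 \left(- x + 3 \cos{\left(t \right)} + 2\right)^{2} ≠ 0, so u is not a solution.

Answer: No, the LHS evaluates to \left(- \frac{x}{2} + \frac{3 \cos{\left(t \right)}}{2} + 1\right) \left(- 4 t x + 8 t - 3 x + 12 \sin{\left(t \right)} + 9 \cos{\left(t \right)} + 6\right)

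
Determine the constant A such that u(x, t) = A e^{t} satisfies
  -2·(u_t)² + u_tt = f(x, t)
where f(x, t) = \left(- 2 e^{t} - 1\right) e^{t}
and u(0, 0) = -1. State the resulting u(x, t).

Substitute the ansatz u = A e^{t} into the left-hand side.
Derivatives of the ansatz:
  u_t = A e^{t}
  u_tt = A e^{t}
Term by term:
  -2·(u_t)² = - 2 A^{2} e^{2 t}
  u_tt = A e^{t}
So the left-hand side equals
  - 2 A^{2} e^{2 t} + A e^{t}
This must equal f(x, t) identically; expanded, f = - 2 e^{2 t} - e^{t}.
Matching coefficients of the independent functions:
  [e^{t}]:  A = -1
  [e^{2 t}]:  - 2 A^{2} = -2
Solving: A = -1.
Check against the point condition:
  u(0, 0) = -1  ⟹  A = -1  ✓
Hence u(x, t) = - e^{t}.

Answer: u(x, t) = - e^{t}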